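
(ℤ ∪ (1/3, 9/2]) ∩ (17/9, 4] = (17/9, 4] ∪ {2, 3, 4}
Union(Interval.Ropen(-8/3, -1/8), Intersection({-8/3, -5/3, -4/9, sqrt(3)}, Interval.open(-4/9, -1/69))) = Interval.Ropen(-8/3, -1/8)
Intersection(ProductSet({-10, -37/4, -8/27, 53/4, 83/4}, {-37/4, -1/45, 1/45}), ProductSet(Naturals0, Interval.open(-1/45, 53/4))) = EmptySet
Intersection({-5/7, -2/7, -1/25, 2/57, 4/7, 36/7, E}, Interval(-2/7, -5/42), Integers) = EmptySet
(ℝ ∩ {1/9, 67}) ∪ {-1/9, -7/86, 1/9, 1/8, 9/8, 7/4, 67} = {-1/9, -7/86, 1/9, 1/8, 9/8, 7/4, 67}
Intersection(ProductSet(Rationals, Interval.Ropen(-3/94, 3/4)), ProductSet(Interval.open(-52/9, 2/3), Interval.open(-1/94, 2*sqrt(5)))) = ProductSet(Intersection(Interval.open(-52/9, 2/3), Rationals), Interval.open(-1/94, 3/4))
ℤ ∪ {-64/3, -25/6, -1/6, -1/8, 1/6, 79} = ℤ ∪ {-64/3, -25/6, -1/6, -1/8, 1/6}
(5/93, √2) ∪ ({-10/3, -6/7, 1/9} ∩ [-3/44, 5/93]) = (5/93, √2)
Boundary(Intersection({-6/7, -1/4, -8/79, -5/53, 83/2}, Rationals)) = {-6/7, -1/4, -8/79, -5/53, 83/2}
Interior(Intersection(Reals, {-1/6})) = EmptySet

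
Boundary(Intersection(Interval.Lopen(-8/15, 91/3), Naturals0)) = Range(0, 31, 1)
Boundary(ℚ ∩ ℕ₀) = ℕ₀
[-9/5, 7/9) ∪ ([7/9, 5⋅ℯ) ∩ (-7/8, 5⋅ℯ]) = [-9/5, 5⋅ℯ)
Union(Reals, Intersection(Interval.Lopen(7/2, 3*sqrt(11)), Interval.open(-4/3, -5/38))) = Reals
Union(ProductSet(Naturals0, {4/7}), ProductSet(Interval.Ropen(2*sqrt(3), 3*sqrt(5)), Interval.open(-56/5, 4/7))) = Union(ProductSet(Interval.Ropen(2*sqrt(3), 3*sqrt(5)), Interval.open(-56/5, 4/7)), ProductSet(Naturals0, {4/7}))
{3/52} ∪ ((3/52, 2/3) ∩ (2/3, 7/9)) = {3/52}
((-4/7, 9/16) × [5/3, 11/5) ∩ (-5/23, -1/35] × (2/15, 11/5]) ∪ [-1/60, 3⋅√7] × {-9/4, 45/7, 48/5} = ((-5/23, -1/35] × [5/3, 11/5)) ∪ ([-1/60, 3⋅√7] × {-9/4, 45/7, 48/5})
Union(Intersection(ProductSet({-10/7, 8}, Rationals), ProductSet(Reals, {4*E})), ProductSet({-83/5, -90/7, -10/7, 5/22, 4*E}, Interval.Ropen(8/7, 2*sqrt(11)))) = ProductSet({-83/5, -90/7, -10/7, 5/22, 4*E}, Interval.Ropen(8/7, 2*sqrt(11)))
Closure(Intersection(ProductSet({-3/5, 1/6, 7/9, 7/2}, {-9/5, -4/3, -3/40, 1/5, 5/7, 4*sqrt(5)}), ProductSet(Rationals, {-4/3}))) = ProductSet({-3/5, 1/6, 7/9, 7/2}, {-4/3})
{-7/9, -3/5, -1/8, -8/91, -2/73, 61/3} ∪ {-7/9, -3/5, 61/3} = {-7/9, -3/5, -1/8, -8/91, -2/73, 61/3}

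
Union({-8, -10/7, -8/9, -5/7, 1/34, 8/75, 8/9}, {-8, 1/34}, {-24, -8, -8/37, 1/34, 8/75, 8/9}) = {-24, -8, -10/7, -8/9, -5/7, -8/37, 1/34, 8/75, 8/9}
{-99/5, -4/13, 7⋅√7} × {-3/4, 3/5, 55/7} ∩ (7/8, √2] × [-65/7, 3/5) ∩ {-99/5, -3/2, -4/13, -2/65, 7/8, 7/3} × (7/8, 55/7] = ∅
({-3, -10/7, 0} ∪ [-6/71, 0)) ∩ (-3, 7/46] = {-10/7} ∪ [-6/71, 0]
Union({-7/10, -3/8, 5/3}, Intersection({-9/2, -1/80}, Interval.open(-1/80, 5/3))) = {-7/10, -3/8, 5/3}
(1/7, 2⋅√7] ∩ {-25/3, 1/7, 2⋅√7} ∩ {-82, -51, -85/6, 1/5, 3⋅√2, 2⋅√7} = {2⋅√7}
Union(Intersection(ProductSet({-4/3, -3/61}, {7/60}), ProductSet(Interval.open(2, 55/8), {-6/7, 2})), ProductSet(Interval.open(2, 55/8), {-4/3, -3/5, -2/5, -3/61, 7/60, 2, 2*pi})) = ProductSet(Interval.open(2, 55/8), {-4/3, -3/5, -2/5, -3/61, 7/60, 2, 2*pi})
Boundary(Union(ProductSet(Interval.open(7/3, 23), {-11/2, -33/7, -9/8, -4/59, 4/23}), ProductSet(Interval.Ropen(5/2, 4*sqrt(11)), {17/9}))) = Union(ProductSet(Interval(7/3, 23), {-11/2, -33/7, -9/8, -4/59, 4/23}), ProductSet(Interval(5/2, 4*sqrt(11)), {17/9}))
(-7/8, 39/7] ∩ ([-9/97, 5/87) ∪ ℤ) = [-9/97, 5/87) ∪ {0, 1, …, 5}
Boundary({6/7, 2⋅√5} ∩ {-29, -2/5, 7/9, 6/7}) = {6/7}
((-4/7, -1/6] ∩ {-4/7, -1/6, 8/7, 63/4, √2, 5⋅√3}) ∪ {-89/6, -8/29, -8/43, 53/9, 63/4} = {-89/6, -8/29, -8/43, -1/6, 53/9, 63/4}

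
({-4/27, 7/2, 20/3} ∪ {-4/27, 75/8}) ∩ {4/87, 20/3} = {20/3}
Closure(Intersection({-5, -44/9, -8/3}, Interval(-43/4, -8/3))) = {-5, -44/9, -8/3}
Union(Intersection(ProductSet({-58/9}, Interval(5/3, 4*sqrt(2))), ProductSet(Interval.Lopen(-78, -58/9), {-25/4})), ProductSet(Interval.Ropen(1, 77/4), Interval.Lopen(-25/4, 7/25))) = ProductSet(Interval.Ropen(1, 77/4), Interval.Lopen(-25/4, 7/25))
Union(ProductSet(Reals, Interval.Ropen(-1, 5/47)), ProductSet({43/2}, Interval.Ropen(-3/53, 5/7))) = Union(ProductSet({43/2}, Interval.Ropen(-3/53, 5/7)), ProductSet(Reals, Interval.Ropen(-1, 5/47)))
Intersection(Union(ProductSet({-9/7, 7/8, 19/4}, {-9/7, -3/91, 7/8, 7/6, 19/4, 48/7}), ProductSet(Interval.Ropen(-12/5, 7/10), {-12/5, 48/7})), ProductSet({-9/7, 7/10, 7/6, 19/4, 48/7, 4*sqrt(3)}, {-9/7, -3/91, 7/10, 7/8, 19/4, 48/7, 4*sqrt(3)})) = ProductSet({-9/7, 19/4}, {-9/7, -3/91, 7/8, 19/4, 48/7})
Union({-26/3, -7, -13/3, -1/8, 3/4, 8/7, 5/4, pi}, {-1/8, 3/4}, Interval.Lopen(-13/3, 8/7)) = Union({-26/3, -7, 5/4, pi}, Interval(-13/3, 8/7))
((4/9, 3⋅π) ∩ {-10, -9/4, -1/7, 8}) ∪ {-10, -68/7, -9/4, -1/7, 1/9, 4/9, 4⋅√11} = {-10, -68/7, -9/4, -1/7, 1/9, 4/9, 8, 4⋅√11}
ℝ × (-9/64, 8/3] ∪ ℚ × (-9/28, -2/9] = (ℚ × (-9/28, -2/9]) ∪ (ℝ × (-9/64, 8/3])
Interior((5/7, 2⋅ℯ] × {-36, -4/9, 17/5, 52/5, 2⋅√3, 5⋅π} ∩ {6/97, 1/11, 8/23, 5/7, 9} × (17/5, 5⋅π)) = ∅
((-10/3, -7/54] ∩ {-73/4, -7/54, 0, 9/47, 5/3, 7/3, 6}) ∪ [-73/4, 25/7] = [-73/4, 25/7]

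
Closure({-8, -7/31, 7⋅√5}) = {-8, -7/31, 7⋅√5}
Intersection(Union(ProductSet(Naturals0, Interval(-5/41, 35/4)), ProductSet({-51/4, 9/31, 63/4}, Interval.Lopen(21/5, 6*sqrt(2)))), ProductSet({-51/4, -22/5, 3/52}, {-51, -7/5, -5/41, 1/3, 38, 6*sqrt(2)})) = ProductSet({-51/4}, {6*sqrt(2)})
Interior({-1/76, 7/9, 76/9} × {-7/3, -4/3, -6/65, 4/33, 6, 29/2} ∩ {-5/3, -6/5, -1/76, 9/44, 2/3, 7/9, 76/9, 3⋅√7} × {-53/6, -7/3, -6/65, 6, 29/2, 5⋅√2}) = ∅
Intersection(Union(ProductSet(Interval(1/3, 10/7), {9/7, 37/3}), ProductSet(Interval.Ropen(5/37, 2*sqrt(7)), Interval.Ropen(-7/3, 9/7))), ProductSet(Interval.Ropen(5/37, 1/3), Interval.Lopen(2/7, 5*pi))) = ProductSet(Interval.Ropen(5/37, 1/3), Interval.open(2/7, 9/7))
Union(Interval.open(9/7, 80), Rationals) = Union(Interval(9/7, 80), Rationals)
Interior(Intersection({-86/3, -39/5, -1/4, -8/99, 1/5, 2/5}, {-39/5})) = EmptySet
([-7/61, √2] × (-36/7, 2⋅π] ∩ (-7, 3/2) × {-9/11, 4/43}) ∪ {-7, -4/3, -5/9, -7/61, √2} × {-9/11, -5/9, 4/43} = ([-7/61, √2] × {-9/11, 4/43}) ∪ ({-7, -4/3, -5/9, -7/61, √2} × {-9/11, -5/9, 4/43})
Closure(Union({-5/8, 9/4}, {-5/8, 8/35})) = {-5/8, 8/35, 9/4}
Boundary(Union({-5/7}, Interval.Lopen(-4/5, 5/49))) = {-4/5, 5/49}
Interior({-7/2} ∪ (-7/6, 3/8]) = (-7/6, 3/8)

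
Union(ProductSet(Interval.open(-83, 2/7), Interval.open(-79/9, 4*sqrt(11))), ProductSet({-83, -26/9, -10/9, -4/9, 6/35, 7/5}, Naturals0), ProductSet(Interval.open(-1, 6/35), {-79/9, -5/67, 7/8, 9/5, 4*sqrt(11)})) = Union(ProductSet({-83, -26/9, -10/9, -4/9, 6/35, 7/5}, Naturals0), ProductSet(Interval.open(-83, 2/7), Interval.open(-79/9, 4*sqrt(11))), ProductSet(Interval.open(-1, 6/35), {-79/9, -5/67, 7/8, 9/5, 4*sqrt(11)}))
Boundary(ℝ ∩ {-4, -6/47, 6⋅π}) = {-4, -6/47, 6⋅π}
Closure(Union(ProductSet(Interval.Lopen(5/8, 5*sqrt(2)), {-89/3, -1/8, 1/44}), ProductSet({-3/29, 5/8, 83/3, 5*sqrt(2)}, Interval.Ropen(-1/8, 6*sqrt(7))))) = Union(ProductSet({-3/29, 5/8, 83/3, 5*sqrt(2)}, Interval(-1/8, 6*sqrt(7))), ProductSet(Interval(5/8, 5*sqrt(2)), {-89/3, -1/8, 1/44}))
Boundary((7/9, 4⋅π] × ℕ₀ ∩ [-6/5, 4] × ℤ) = [7/9, 4] × ℕ₀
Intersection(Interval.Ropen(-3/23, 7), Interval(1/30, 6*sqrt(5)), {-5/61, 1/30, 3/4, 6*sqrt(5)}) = {1/30, 3/4}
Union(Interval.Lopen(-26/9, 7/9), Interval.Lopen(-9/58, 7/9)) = Interval.Lopen(-26/9, 7/9)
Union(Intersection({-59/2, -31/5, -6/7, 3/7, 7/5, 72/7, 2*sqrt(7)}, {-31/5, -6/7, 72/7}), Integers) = Union({-31/5, -6/7, 72/7}, Integers)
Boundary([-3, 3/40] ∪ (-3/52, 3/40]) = {-3, 3/40}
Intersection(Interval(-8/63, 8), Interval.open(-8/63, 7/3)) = Interval.open(-8/63, 7/3)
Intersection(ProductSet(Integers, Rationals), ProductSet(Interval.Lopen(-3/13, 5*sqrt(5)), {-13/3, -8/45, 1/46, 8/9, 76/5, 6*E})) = ProductSet(Range(0, 12, 1), {-13/3, -8/45, 1/46, 8/9, 76/5})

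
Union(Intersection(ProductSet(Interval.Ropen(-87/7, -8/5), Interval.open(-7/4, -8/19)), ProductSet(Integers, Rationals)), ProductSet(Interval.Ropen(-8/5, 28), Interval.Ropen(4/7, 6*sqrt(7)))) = Union(ProductSet(Interval.Ropen(-8/5, 28), Interval.Ropen(4/7, 6*sqrt(7))), ProductSet(Range(-12, -1, 1), Intersection(Interval.open(-7/4, -8/19), Rationals)))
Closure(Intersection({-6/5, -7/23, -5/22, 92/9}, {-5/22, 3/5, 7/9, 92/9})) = {-5/22, 92/9}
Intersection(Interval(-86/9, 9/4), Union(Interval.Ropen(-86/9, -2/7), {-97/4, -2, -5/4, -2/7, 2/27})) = Union({2/27}, Interval(-86/9, -2/7))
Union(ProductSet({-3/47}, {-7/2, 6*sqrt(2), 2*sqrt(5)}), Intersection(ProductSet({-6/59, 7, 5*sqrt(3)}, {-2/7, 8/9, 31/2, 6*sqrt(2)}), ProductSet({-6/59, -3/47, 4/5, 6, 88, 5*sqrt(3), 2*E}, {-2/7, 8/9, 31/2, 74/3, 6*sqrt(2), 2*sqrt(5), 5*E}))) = Union(ProductSet({-3/47}, {-7/2, 6*sqrt(2), 2*sqrt(5)}), ProductSet({-6/59, 5*sqrt(3)}, {-2/7, 8/9, 31/2, 6*sqrt(2)}))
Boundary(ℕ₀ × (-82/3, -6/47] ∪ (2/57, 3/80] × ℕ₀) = ([2/57, 3/80] × ℕ₀) ∪ (ℕ₀ × [-82/3, -6/47])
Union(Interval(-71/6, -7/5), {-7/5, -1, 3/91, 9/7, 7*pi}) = Union({-1, 3/91, 9/7, 7*pi}, Interval(-71/6, -7/5))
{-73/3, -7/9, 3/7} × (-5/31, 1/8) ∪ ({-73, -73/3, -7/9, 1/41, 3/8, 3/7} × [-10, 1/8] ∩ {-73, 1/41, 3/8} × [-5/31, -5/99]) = ({-73, 1/41, 3/8} × [-5/31, -5/99]) ∪ ({-73/3, -7/9, 3/7} × (-5/31, 1/8))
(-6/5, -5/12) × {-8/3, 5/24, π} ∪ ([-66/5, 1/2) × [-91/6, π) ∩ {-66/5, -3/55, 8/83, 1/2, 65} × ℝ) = ({-66/5, -3/55, 8/83} × [-91/6, π)) ∪ ((-6/5, -5/12) × {-8/3, 5/24, π})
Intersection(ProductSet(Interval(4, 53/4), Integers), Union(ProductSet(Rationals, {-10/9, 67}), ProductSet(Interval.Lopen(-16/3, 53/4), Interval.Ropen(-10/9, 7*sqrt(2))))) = Union(ProductSet(Intersection(Interval(4, 53/4), Rationals), {67}), ProductSet(Interval(4, 53/4), Range(-1, 10, 1)))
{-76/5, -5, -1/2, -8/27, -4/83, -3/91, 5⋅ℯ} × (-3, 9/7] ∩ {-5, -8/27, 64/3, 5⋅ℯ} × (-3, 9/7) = {-5, -8/27, 5⋅ℯ} × (-3, 9/7)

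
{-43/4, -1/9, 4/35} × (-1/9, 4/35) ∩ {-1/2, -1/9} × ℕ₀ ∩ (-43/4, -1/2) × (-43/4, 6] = ∅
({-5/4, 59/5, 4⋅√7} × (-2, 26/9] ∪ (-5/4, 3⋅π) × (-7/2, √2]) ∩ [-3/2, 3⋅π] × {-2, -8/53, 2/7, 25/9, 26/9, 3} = ({-5/4} × {-8/53, 2/7, 25/9, 26/9}) ∪ ((-5/4, 3⋅π) × {-2, -8/53, 2/7})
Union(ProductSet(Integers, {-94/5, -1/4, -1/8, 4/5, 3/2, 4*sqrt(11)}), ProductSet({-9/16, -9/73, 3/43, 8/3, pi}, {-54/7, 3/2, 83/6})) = Union(ProductSet({-9/16, -9/73, 3/43, 8/3, pi}, {-54/7, 3/2, 83/6}), ProductSet(Integers, {-94/5, -1/4, -1/8, 4/5, 3/2, 4*sqrt(11)}))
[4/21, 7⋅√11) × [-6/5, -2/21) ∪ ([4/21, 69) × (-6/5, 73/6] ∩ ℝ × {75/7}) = ([4/21, 69) × {75/7}) ∪ ([4/21, 7⋅√11) × [-6/5, -2/21))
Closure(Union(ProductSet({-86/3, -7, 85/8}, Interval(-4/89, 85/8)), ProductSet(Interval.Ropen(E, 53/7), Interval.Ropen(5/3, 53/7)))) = Union(ProductSet({53/7, E}, Interval(5/3, 53/7)), ProductSet({-86/3, -7, 85/8}, Interval(-4/89, 85/8)), ProductSet(Interval(E, 53/7), {5/3, 53/7}), ProductSet(Interval.Ropen(E, 53/7), Interval.Ropen(5/3, 53/7)))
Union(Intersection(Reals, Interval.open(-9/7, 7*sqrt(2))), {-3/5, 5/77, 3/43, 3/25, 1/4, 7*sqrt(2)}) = Interval.Lopen(-9/7, 7*sqrt(2))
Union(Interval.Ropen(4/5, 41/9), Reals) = Interval(-oo, oo)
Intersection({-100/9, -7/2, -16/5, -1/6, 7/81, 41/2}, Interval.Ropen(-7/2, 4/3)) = {-7/2, -16/5, -1/6, 7/81}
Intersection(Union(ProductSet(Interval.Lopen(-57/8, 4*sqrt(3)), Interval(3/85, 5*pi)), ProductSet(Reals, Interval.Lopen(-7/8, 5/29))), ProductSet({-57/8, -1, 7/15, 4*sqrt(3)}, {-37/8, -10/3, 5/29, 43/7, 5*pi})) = Union(ProductSet({-1, 7/15, 4*sqrt(3)}, {5/29, 43/7, 5*pi}), ProductSet({-57/8, -1, 7/15, 4*sqrt(3)}, {5/29}))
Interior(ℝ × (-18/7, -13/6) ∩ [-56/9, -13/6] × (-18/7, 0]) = (-56/9, -13/6) × (-18/7, -13/6)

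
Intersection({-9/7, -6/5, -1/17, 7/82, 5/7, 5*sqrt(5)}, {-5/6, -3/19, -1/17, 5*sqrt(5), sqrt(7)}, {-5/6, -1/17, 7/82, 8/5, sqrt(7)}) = {-1/17}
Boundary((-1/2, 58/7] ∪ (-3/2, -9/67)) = {-3/2, 58/7}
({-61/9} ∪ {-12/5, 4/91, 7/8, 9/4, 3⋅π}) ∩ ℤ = ∅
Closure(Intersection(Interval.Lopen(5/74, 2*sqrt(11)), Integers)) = Range(1, 7, 1)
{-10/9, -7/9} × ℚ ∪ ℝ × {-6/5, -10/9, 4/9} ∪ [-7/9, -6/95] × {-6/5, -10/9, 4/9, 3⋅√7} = ({-10/9, -7/9} × ℚ) ∪ (ℝ × {-6/5, -10/9, 4/9}) ∪ ([-7/9, -6/95] × {-6/5, -10/9, 4/9, 3⋅√7})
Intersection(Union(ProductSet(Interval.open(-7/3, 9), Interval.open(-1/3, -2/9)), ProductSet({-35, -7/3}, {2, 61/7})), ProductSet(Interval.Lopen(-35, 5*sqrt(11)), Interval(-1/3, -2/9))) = ProductSet(Interval.open(-7/3, 9), Interval.open(-1/3, -2/9))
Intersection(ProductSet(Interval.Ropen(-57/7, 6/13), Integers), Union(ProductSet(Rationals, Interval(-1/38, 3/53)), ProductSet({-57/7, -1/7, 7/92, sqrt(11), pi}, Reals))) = Union(ProductSet({-57/7, -1/7, 7/92}, Integers), ProductSet(Intersection(Interval.Ropen(-57/7, 6/13), Rationals), Range(0, 1, 1)))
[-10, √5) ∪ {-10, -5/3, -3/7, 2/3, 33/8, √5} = [-10, √5] ∪ {33/8}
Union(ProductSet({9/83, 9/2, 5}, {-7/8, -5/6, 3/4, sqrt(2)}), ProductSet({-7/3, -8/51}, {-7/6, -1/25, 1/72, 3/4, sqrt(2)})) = Union(ProductSet({-7/3, -8/51}, {-7/6, -1/25, 1/72, 3/4, sqrt(2)}), ProductSet({9/83, 9/2, 5}, {-7/8, -5/6, 3/4, sqrt(2)}))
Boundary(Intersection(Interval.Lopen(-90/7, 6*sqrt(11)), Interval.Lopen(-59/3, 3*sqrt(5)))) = {-90/7, 3*sqrt(5)}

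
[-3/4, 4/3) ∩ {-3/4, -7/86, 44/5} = {-3/4, -7/86}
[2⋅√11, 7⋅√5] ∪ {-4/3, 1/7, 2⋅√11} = {-4/3, 1/7} ∪ [2⋅√11, 7⋅√5]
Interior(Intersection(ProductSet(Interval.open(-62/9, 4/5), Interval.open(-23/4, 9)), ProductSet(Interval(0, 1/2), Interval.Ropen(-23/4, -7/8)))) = ProductSet(Interval.open(0, 1/2), Interval.open(-23/4, -7/8))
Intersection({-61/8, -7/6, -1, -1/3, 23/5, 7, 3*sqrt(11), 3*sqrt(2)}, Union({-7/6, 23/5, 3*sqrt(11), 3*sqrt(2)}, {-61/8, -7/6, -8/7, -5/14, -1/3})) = {-61/8, -7/6, -1/3, 23/5, 3*sqrt(11), 3*sqrt(2)}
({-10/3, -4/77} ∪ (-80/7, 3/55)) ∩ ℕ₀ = {0}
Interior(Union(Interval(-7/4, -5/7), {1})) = Interval.open(-7/4, -5/7)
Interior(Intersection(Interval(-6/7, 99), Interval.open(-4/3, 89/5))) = Interval.open(-6/7, 89/5)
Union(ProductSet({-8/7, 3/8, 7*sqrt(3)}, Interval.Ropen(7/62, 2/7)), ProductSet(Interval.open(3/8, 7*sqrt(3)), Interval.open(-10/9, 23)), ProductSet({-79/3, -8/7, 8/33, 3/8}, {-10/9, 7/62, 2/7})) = Union(ProductSet({-8/7, 3/8, 7*sqrt(3)}, Interval.Ropen(7/62, 2/7)), ProductSet({-79/3, -8/7, 8/33, 3/8}, {-10/9, 7/62, 2/7}), ProductSet(Interval.open(3/8, 7*sqrt(3)), Interval.open(-10/9, 23)))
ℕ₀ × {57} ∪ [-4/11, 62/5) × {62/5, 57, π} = (ℕ₀ × {57}) ∪ ([-4/11, 62/5) × {62/5, 57, π})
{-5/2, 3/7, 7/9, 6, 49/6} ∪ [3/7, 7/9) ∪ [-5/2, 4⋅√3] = [-5/2, 4⋅√3] ∪ {49/6}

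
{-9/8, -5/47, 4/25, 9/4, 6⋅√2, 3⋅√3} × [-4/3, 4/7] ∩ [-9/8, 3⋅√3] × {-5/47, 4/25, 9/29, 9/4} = {-9/8, -5/47, 4/25, 9/4, 3⋅√3} × {-5/47, 4/25, 9/29}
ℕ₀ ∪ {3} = ℕ₀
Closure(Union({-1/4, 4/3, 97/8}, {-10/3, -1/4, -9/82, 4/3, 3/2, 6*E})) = {-10/3, -1/4, -9/82, 4/3, 3/2, 97/8, 6*E}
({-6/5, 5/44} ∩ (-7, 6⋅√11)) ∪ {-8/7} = {-6/5, -8/7, 5/44}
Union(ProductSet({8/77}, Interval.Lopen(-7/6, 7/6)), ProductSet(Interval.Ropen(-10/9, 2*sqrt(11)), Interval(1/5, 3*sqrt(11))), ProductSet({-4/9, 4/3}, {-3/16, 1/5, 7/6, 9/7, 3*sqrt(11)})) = Union(ProductSet({8/77}, Interval.Lopen(-7/6, 7/6)), ProductSet({-4/9, 4/3}, {-3/16, 1/5, 7/6, 9/7, 3*sqrt(11)}), ProductSet(Interval.Ropen(-10/9, 2*sqrt(11)), Interval(1/5, 3*sqrt(11))))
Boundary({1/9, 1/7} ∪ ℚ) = ℝ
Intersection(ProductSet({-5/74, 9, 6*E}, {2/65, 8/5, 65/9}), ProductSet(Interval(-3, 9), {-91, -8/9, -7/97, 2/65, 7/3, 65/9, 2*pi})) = ProductSet({-5/74, 9}, {2/65, 65/9})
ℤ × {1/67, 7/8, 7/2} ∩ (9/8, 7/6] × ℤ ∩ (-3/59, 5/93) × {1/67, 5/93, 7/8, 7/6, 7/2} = ∅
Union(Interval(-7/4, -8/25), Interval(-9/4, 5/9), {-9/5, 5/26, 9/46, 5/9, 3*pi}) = Union({3*pi}, Interval(-9/4, 5/9))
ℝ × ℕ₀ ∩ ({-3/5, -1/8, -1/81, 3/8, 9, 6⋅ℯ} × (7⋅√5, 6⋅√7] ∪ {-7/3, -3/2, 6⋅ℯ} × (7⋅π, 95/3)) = {-7/3, -3/2, 6⋅ℯ} × {22, 23, …, 31}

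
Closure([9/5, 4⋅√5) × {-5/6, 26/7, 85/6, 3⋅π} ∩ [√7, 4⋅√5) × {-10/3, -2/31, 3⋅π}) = [√7, 4⋅√5] × {3⋅π}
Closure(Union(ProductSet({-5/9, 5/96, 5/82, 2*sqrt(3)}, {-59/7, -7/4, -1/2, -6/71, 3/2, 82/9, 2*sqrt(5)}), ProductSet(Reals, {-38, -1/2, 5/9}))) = Union(ProductSet({-5/9, 5/96, 5/82, 2*sqrt(3)}, {-59/7, -7/4, -1/2, -6/71, 3/2, 82/9, 2*sqrt(5)}), ProductSet(Reals, {-38, -1/2, 5/9}))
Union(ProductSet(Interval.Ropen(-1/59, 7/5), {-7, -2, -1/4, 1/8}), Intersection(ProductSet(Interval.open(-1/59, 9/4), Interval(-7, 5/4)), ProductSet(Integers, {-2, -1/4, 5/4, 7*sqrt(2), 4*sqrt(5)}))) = Union(ProductSet(Interval.Ropen(-1/59, 7/5), {-7, -2, -1/4, 1/8}), ProductSet(Range(0, 3, 1), {-2, -1/4, 5/4}))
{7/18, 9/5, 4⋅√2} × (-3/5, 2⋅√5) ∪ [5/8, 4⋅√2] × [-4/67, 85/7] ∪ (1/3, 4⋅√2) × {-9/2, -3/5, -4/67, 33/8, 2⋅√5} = ([5/8, 4⋅√2] × [-4/67, 85/7]) ∪ ({7/18, 9/5, 4⋅√2} × (-3/5, 2⋅√5)) ∪ ((1/3, 4⋅√2) × {-9/2, -3/5, -4/67, 33/8, 2⋅√5})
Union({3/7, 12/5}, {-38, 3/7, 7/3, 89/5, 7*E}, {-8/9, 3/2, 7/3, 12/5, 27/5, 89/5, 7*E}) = {-38, -8/9, 3/7, 3/2, 7/3, 12/5, 27/5, 89/5, 7*E}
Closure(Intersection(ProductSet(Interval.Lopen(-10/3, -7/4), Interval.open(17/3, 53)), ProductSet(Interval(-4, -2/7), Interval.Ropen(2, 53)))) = Union(ProductSet({-10/3, -7/4}, Interval(17/3, 53)), ProductSet(Interval(-10/3, -7/4), {17/3, 53}), ProductSet(Interval.Lopen(-10/3, -7/4), Interval.open(17/3, 53)))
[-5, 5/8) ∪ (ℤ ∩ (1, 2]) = [-5, 5/8) ∪ {2}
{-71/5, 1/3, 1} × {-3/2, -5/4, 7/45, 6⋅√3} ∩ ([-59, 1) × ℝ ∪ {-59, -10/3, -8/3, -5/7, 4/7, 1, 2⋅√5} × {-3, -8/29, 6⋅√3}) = ({1} × {6⋅√3}) ∪ ({-71/5, 1/3} × {-3/2, -5/4, 7/45, 6⋅√3})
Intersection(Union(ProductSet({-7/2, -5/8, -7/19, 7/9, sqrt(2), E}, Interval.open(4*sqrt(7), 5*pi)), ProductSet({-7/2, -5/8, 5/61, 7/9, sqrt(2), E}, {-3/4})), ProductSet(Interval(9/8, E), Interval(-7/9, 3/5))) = ProductSet({sqrt(2), E}, {-3/4})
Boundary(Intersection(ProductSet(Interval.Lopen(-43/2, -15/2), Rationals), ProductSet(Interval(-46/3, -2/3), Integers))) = ProductSet(Interval(-46/3, -15/2), Integers)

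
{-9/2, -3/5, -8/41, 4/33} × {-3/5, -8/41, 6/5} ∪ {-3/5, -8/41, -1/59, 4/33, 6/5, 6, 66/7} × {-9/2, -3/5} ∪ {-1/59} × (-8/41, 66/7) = ({-1/59} × (-8/41, 66/7)) ∪ ({-9/2, -3/5, -8/41, 4/33} × {-3/5, -8/41, 6/5}) ∪ ({-3/5, -8/41, -1/59, 4/33, 6/5, 6, 66/7} × {-9/2, -3/5})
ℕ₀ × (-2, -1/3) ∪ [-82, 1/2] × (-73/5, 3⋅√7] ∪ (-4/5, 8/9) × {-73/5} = (ℕ₀ × (-2, -1/3)) ∪ ((-4/5, 8/9) × {-73/5}) ∪ ([-82, 1/2] × (-73/5, 3⋅√7])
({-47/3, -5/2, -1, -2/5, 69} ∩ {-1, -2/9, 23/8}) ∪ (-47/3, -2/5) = (-47/3, -2/5)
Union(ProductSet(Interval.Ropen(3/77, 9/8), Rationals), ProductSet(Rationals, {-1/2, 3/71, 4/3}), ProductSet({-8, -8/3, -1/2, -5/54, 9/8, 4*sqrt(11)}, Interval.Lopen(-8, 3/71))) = Union(ProductSet({-8, -8/3, -1/2, -5/54, 9/8, 4*sqrt(11)}, Interval.Lopen(-8, 3/71)), ProductSet(Interval.Ropen(3/77, 9/8), Rationals), ProductSet(Rationals, {-1/2, 3/71, 4/3}))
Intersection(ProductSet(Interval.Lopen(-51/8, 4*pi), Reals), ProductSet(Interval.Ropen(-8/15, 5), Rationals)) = ProductSet(Interval.Ropen(-8/15, 5), Rationals)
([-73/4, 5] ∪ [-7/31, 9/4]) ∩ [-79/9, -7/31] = [-79/9, -7/31]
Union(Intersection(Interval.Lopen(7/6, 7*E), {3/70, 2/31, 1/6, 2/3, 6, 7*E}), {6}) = {6, 7*E}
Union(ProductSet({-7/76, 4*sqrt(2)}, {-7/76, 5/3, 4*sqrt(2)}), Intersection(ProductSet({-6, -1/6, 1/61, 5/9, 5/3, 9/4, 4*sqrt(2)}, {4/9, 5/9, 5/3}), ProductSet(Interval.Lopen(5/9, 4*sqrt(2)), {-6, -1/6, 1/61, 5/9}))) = Union(ProductSet({-7/76, 4*sqrt(2)}, {-7/76, 5/3, 4*sqrt(2)}), ProductSet({5/3, 9/4, 4*sqrt(2)}, {5/9}))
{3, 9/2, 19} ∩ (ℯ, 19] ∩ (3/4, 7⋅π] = {3, 9/2, 19}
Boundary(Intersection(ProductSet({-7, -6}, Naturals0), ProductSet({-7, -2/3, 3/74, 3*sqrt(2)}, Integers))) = ProductSet({-7}, Naturals0)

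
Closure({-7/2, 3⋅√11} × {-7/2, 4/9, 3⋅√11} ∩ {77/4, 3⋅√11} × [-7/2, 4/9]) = {3⋅√11} × {-7/2, 4/9}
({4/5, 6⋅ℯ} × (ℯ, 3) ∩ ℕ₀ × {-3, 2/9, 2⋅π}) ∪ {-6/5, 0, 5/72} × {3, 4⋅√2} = {-6/5, 0, 5/72} × {3, 4⋅√2}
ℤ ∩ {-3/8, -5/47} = ∅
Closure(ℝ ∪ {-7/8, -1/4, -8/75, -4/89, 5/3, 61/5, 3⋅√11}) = ℝ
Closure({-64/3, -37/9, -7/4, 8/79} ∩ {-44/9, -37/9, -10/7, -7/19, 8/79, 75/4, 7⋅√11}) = {-37/9, 8/79}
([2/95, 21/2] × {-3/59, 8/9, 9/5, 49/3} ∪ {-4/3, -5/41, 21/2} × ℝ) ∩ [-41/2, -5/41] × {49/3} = {-4/3, -5/41} × {49/3}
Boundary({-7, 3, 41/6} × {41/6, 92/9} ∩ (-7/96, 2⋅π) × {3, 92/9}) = {3} × {92/9}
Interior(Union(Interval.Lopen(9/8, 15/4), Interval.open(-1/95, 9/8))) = Union(Interval.open(-1/95, 9/8), Interval.open(9/8, 15/4))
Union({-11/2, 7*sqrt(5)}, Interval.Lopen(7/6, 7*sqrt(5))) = Union({-11/2}, Interval.Lopen(7/6, 7*sqrt(5)))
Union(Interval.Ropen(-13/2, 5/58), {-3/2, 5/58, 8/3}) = Union({8/3}, Interval(-13/2, 5/58))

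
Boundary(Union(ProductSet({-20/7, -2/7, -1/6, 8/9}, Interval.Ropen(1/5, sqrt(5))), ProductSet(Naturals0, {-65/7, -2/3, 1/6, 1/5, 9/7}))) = Union(ProductSet({-20/7, -2/7, -1/6, 8/9}, Interval(1/5, sqrt(5))), ProductSet(Naturals0, {-65/7, -2/3, 1/6, 1/5, 9/7}))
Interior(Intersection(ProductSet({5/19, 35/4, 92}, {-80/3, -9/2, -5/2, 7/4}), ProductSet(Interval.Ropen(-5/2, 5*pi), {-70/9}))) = EmptySet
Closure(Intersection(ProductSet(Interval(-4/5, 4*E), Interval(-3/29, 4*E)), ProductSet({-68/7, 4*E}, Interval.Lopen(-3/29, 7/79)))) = ProductSet({4*E}, Interval(-3/29, 7/79))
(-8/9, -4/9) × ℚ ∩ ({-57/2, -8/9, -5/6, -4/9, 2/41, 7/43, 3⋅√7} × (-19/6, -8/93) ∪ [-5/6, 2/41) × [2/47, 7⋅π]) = ({-5/6} × (ℚ ∩ (-19/6, -8/93))) ∪ ([-5/6, -4/9) × (ℚ ∩ [2/47, 7⋅π]))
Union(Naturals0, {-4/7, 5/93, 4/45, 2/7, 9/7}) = Union({-4/7, 5/93, 4/45, 2/7, 9/7}, Naturals0)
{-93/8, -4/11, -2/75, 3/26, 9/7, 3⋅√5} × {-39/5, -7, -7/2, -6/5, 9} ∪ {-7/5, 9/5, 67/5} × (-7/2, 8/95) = ({-7/5, 9/5, 67/5} × (-7/2, 8/95)) ∪ ({-93/8, -4/11, -2/75, 3/26, 9/7, 3⋅√5} × {-39/5, -7, -7/2, -6/5, 9})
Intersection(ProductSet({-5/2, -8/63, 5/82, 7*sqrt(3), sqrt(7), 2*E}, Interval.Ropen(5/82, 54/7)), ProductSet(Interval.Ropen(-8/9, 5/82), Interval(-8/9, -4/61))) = EmptySet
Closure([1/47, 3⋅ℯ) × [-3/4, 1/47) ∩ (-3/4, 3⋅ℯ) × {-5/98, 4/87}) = [1/47, 3⋅ℯ] × {-5/98}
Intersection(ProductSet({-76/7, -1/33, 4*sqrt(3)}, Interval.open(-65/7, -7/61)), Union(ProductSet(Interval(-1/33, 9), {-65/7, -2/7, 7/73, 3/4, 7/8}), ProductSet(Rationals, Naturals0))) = ProductSet({-1/33, 4*sqrt(3)}, {-2/7})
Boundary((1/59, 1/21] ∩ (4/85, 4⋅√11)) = {4/85, 1/21}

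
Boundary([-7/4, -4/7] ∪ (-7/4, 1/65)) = {-7/4, 1/65}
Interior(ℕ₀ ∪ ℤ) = ∅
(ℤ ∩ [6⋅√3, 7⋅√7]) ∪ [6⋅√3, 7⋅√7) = [6⋅√3, 7⋅√7) ∪ {11, 12, …, 18}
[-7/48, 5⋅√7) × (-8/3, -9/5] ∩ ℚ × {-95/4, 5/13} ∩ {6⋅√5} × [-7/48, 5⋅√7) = ∅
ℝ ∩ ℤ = ℤ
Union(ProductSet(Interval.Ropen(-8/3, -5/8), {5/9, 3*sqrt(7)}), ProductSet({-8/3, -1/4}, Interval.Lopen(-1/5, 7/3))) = Union(ProductSet({-8/3, -1/4}, Interval.Lopen(-1/5, 7/3)), ProductSet(Interval.Ropen(-8/3, -5/8), {5/9, 3*sqrt(7)}))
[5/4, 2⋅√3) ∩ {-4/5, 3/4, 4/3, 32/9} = {4/3}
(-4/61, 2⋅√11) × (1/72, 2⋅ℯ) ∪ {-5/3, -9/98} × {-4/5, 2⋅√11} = ({-5/3, -9/98} × {-4/5, 2⋅√11}) ∪ ((-4/61, 2⋅√11) × (1/72, 2⋅ℯ))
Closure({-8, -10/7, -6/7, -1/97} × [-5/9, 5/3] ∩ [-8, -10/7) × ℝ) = {-8} × [-5/9, 5/3]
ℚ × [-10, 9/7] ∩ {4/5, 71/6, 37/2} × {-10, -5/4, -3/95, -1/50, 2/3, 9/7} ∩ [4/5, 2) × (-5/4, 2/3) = {4/5} × {-3/95, -1/50}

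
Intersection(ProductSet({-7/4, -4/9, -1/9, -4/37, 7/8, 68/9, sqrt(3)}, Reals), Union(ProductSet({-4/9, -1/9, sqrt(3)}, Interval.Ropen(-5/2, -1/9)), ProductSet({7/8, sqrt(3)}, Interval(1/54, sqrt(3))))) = Union(ProductSet({7/8, sqrt(3)}, Interval(1/54, sqrt(3))), ProductSet({-4/9, -1/9, sqrt(3)}, Interval.Ropen(-5/2, -1/9)))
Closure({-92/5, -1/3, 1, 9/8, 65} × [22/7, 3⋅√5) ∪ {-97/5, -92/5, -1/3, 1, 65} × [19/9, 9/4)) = ({-97/5, -92/5, -1/3, 1, 65} × [19/9, 9/4]) ∪ ({-92/5, -1/3, 1, 9/8, 65} × [22/7, 3⋅√5])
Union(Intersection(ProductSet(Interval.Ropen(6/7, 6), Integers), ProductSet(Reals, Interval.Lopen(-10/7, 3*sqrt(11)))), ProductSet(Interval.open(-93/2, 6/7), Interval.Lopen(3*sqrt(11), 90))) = Union(ProductSet(Interval.open(-93/2, 6/7), Interval.Lopen(3*sqrt(11), 90)), ProductSet(Interval.Ropen(6/7, 6), Range(-1, 10, 1)))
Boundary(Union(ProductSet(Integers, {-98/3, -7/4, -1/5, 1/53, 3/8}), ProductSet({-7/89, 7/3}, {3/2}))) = Union(ProductSet({-7/89, 7/3}, {3/2}), ProductSet(Integers, {-98/3, -7/4, -1/5, 1/53, 3/8}))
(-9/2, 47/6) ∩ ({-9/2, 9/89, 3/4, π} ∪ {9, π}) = {9/89, 3/4, π}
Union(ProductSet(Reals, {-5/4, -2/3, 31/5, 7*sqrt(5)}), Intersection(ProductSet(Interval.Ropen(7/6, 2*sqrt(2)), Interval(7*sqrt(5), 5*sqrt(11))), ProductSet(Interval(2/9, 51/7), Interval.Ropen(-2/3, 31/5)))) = ProductSet(Reals, {-5/4, -2/3, 31/5, 7*sqrt(5)})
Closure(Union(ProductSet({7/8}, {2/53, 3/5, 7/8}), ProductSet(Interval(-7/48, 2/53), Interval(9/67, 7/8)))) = Union(ProductSet({7/8}, {2/53, 3/5, 7/8}), ProductSet(Interval(-7/48, 2/53), Interval(9/67, 7/8)))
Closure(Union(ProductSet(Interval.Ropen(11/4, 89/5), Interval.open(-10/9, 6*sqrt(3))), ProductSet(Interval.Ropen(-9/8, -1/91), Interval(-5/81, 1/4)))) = Union(ProductSet({11/4, 89/5}, Interval(-10/9, 6*sqrt(3))), ProductSet(Interval(-9/8, -1/91), Interval(-5/81, 1/4)), ProductSet(Interval(11/4, 89/5), {-10/9, 6*sqrt(3)}), ProductSet(Interval.Ropen(11/4, 89/5), Interval.open(-10/9, 6*sqrt(3))))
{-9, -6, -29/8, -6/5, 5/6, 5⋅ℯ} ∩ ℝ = {-9, -6, -29/8, -6/5, 5/6, 5⋅ℯ}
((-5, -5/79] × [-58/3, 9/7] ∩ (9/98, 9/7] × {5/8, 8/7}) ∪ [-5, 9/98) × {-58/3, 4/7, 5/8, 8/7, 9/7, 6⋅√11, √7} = [-5, 9/98) × {-58/3, 4/7, 5/8, 8/7, 9/7, 6⋅√11, √7}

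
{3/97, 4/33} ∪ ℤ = ℤ ∪ {3/97, 4/33}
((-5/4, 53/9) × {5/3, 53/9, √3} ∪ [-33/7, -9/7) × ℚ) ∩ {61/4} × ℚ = ∅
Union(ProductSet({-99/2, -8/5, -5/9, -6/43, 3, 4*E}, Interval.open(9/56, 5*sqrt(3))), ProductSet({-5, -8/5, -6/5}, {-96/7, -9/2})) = Union(ProductSet({-5, -8/5, -6/5}, {-96/7, -9/2}), ProductSet({-99/2, -8/5, -5/9, -6/43, 3, 4*E}, Interval.open(9/56, 5*sqrt(3))))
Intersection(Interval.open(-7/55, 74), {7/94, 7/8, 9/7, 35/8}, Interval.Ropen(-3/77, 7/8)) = {7/94}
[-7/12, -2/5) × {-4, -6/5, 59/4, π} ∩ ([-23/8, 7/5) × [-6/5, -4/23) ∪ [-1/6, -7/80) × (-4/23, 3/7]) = [-7/12, -2/5) × {-6/5}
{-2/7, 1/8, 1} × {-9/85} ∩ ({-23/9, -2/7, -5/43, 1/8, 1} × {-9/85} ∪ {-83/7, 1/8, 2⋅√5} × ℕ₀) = {-2/7, 1/8, 1} × {-9/85}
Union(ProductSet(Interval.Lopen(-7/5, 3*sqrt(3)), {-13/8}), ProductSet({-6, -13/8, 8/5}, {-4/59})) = Union(ProductSet({-6, -13/8, 8/5}, {-4/59}), ProductSet(Interval.Lopen(-7/5, 3*sqrt(3)), {-13/8}))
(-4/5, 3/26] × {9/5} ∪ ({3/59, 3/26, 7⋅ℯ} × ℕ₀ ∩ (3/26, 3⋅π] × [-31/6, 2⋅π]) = (-4/5, 3/26] × {9/5}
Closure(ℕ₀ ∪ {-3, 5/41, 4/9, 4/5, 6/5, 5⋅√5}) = {-3, 5/41, 4/9, 4/5, 6/5, 5⋅√5} ∪ ℕ₀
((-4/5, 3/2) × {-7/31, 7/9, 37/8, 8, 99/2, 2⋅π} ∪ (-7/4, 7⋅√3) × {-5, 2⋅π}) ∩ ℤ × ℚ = ({-1, 0, …, 12} × {-5}) ∪ ({0, 1} × {-7/31, 7/9, 37/8, 8, 99/2})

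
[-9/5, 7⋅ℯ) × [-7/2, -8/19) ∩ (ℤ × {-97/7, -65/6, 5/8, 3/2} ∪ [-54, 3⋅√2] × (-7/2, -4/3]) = [-9/5, 3⋅√2] × (-7/2, -4/3]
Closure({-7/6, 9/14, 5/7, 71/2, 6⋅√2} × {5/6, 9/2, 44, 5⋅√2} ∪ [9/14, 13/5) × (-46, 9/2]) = ({9/14, 13/5} × [-46, 9/2]) ∪ ([9/14, 13/5] × {-46, 9/2}) ∪ ([9/14, 13/5) × (-46, 9/2]) ∪ ({-7/6, 9/14, 5/7, 71/2, 6⋅√2} × {5/6, 9/2, 44, 5⋅√2})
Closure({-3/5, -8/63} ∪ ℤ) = ℤ ∪ {-3/5, -8/63}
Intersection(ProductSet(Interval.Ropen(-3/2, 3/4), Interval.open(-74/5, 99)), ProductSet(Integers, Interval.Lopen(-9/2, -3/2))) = ProductSet(Range(-1, 1, 1), Interval.Lopen(-9/2, -3/2))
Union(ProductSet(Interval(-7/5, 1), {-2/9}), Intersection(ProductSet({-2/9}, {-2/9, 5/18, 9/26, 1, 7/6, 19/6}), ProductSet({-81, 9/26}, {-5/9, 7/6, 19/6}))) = ProductSet(Interval(-7/5, 1), {-2/9})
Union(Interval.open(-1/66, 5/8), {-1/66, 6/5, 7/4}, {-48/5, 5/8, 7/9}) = Union({-48/5, 7/9, 6/5, 7/4}, Interval(-1/66, 5/8))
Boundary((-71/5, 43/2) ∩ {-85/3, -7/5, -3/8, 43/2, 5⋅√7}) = {-7/5, -3/8, 5⋅√7}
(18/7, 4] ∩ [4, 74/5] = {4}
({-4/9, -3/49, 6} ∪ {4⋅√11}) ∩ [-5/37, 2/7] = {-3/49}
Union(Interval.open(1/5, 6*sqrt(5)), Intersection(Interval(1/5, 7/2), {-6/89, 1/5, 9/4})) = Interval.Ropen(1/5, 6*sqrt(5))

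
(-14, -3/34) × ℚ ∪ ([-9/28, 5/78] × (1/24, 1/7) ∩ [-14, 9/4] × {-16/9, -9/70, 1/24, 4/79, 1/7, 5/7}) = ((-14, -3/34) × ℚ) ∪ ([-9/28, 5/78] × {4/79})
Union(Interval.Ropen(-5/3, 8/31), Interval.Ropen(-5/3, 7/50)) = Interval.Ropen(-5/3, 8/31)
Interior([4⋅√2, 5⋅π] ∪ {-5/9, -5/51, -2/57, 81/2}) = (4⋅√2, 5⋅π)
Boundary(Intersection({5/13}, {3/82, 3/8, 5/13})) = {5/13}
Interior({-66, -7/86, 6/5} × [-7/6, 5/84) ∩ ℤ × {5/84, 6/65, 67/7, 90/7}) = ∅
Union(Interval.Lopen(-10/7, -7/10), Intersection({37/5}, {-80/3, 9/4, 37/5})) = Union({37/5}, Interval.Lopen(-10/7, -7/10))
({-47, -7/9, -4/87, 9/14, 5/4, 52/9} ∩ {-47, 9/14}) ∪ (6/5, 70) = {-47, 9/14} ∪ (6/5, 70)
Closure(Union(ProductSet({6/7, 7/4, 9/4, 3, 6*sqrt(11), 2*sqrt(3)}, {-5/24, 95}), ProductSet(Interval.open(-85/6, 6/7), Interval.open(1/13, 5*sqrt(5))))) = Union(ProductSet({-85/6, 6/7}, Interval(1/13, 5*sqrt(5))), ProductSet({6/7, 7/4, 9/4, 3, 6*sqrt(11), 2*sqrt(3)}, {-5/24, 95}), ProductSet(Interval(-85/6, 6/7), {1/13, 5*sqrt(5)}), ProductSet(Interval.open(-85/6, 6/7), Interval.open(1/13, 5*sqrt(5))))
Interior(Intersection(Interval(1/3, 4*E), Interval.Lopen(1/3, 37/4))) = Interval.open(1/3, 37/4)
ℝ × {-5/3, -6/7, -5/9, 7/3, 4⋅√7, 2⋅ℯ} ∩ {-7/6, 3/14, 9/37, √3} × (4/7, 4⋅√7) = {-7/6, 3/14, 9/37, √3} × {7/3, 2⋅ℯ}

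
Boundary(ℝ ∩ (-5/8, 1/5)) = {-5/8, 1/5}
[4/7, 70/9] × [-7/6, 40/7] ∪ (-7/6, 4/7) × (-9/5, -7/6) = ((-7/6, 4/7) × (-9/5, -7/6)) ∪ ([4/7, 70/9] × [-7/6, 40/7])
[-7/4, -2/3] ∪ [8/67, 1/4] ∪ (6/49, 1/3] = [-7/4, -2/3] ∪ [8/67, 1/3]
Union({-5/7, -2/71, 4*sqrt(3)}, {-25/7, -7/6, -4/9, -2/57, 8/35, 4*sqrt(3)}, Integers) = Union({-25/7, -7/6, -5/7, -4/9, -2/57, -2/71, 8/35, 4*sqrt(3)}, Integers)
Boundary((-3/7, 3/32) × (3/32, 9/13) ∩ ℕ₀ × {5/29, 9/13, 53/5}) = {0} × {5/29}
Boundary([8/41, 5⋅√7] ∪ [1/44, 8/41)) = {1/44, 5⋅√7}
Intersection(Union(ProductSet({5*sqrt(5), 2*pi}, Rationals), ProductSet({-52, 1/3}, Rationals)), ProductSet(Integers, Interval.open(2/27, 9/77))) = ProductSet({-52}, Intersection(Interval.open(2/27, 9/77), Rationals))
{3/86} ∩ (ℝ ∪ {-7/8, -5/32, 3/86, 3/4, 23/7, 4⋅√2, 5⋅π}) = {3/86}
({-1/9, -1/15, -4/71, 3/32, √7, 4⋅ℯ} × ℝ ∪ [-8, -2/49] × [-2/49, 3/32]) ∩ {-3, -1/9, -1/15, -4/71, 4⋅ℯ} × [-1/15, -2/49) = {-1/9, -1/15, -4/71, 4⋅ℯ} × [-1/15, -2/49)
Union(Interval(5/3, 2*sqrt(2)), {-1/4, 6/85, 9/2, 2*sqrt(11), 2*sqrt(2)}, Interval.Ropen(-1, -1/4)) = Union({6/85, 9/2, 2*sqrt(11)}, Interval(-1, -1/4), Interval(5/3, 2*sqrt(2)))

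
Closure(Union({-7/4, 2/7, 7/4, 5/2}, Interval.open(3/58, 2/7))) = Union({-7/4, 7/4, 5/2}, Interval(3/58, 2/7))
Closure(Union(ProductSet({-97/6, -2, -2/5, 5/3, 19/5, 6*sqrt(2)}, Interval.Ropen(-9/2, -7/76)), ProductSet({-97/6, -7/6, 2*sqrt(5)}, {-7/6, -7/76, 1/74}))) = Union(ProductSet({-97/6, -7/6, 2*sqrt(5)}, {-7/6, -7/76, 1/74}), ProductSet({-97/6, -2, -2/5, 5/3, 19/5, 6*sqrt(2)}, Interval(-9/2, -7/76)))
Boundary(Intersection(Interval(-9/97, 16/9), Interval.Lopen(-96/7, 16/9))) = {-9/97, 16/9}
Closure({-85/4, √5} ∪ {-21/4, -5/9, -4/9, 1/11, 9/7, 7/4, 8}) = {-85/4, -21/4, -5/9, -4/9, 1/11, 9/7, 7/4, 8, √5}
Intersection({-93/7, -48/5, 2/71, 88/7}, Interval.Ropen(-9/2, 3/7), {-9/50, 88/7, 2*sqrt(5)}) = EmptySet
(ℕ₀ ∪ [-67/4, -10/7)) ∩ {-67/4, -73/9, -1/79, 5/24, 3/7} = {-67/4, -73/9}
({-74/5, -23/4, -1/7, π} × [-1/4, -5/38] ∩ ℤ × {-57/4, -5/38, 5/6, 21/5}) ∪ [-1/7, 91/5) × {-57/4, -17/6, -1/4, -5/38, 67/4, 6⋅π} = [-1/7, 91/5) × {-57/4, -17/6, -1/4, -5/38, 67/4, 6⋅π}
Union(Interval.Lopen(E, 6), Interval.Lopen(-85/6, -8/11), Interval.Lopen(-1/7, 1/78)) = Union(Interval.Lopen(-85/6, -8/11), Interval.Lopen(-1/7, 1/78), Interval.Lopen(E, 6))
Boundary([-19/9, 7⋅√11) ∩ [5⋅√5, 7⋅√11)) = {7⋅√11, 5⋅√5}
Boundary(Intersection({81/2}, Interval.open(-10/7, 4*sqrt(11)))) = EmptySet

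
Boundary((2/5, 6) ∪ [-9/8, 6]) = {-9/8, 6}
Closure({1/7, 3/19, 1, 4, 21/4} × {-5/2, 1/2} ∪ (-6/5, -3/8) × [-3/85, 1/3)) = ({-6/5, -3/8} × [-3/85, 1/3]) ∪ ([-6/5, -3/8] × {-3/85, 1/3}) ∪ ({1/7, 3/19, 1, 4, 21/4} × {-5/2, 1/2}) ∪ ((-6/5, -3/8) × [-3/85, 1/3))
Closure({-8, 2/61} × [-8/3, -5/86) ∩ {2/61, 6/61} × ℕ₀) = ∅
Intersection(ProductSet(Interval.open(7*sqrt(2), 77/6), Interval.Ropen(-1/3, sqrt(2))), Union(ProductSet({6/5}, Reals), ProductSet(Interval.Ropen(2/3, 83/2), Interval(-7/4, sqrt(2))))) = ProductSet(Interval.open(7*sqrt(2), 77/6), Interval.Ropen(-1/3, sqrt(2)))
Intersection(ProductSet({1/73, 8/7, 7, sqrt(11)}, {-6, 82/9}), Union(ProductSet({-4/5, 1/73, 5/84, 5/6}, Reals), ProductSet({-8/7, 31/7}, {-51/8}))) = ProductSet({1/73}, {-6, 82/9})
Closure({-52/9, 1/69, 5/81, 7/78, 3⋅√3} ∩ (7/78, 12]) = {3⋅√3}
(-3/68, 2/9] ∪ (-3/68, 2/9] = (-3/68, 2/9]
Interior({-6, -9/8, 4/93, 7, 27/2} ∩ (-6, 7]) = ∅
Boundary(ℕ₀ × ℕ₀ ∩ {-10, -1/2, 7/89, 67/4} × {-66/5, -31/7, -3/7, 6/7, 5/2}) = ∅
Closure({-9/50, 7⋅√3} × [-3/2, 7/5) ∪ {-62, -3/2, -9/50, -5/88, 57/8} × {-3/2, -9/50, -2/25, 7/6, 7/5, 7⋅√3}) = ({-9/50, 7⋅√3} × [-3/2, 7/5]) ∪ ({-62, -3/2, -9/50, -5/88, 57/8} × {-3/2, -9/50, -2/25, 7/6, 7/5, 7⋅√3})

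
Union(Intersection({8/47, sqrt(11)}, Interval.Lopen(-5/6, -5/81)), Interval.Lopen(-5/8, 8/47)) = Interval.Lopen(-5/8, 8/47)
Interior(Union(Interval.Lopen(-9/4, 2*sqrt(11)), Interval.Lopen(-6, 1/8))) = Interval.open(-6, 2*sqrt(11))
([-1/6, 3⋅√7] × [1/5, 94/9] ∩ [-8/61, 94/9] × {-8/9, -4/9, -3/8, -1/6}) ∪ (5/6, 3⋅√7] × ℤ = (5/6, 3⋅√7] × ℤ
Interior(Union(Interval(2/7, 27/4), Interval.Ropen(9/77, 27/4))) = Interval.open(9/77, 27/4)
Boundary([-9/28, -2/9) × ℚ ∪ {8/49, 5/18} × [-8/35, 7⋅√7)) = ([-9/28, -2/9] × ℝ) ∪ ({8/49, 5/18} × [-8/35, 7⋅√7])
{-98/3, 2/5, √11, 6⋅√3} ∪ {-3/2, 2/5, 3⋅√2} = {-98/3, -3/2, 2/5, √11, 3⋅√2, 6⋅√3}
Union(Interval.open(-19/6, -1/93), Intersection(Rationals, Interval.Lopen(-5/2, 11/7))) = Union(Intersection(Interval.Lopen(-5/2, 11/7), Rationals), Interval.Lopen(-19/6, -1/93))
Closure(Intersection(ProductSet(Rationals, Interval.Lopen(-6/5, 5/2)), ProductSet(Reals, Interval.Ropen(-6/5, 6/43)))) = ProductSet(Reals, Interval(-6/5, 6/43))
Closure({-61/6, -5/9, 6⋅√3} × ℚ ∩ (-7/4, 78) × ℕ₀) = {-5/9, 6⋅√3} × ℕ₀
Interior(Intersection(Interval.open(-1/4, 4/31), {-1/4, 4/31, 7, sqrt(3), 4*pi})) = EmptySet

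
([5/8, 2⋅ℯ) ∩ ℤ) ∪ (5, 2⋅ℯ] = {1, 2, …, 5} ∪ [5, 2⋅ℯ]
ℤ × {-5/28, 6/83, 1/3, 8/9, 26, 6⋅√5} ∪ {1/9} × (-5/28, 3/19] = ({1/9} × (-5/28, 3/19]) ∪ (ℤ × {-5/28, 6/83, 1/3, 8/9, 26, 6⋅√5})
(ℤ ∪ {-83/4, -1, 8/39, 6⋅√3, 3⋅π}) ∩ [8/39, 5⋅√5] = {8/39, 6⋅√3, 3⋅π} ∪ {1, 2, …, 11}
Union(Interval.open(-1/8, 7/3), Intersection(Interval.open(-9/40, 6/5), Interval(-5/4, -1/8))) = Interval.open(-9/40, 7/3)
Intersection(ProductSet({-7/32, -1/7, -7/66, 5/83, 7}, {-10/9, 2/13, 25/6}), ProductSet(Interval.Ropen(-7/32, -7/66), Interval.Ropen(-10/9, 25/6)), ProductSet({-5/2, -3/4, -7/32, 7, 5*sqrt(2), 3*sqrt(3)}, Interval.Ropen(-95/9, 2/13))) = ProductSet({-7/32}, {-10/9})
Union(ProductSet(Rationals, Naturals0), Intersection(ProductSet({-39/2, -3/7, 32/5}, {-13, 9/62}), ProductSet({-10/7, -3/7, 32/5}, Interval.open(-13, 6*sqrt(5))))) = Union(ProductSet({-3/7, 32/5}, {9/62}), ProductSet(Rationals, Naturals0))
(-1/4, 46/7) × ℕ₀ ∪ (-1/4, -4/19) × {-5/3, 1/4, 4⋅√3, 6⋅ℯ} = ((-1/4, 46/7) × ℕ₀) ∪ ((-1/4, -4/19) × {-5/3, 1/4, 4⋅√3, 6⋅ℯ})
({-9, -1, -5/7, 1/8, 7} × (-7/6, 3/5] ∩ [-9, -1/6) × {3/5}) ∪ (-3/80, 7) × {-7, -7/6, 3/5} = ({-9, -1, -5/7} × {3/5}) ∪ ((-3/80, 7) × {-7, -7/6, 3/5})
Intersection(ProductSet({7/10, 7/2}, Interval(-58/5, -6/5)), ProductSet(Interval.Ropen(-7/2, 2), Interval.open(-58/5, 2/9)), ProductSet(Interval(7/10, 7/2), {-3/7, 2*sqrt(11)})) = EmptySet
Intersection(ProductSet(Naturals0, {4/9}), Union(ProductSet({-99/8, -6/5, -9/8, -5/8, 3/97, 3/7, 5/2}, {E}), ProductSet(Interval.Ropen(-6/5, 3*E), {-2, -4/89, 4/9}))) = ProductSet(Range(0, 9, 1), {4/9})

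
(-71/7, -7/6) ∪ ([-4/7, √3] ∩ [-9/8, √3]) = (-71/7, -7/6) ∪ [-4/7, √3]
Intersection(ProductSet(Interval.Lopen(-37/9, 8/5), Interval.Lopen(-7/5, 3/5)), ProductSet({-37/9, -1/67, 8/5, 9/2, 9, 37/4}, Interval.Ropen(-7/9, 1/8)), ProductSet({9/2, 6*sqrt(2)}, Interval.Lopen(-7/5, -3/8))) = EmptySet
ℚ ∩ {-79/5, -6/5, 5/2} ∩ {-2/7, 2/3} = ∅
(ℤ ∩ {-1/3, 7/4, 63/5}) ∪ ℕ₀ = ℕ₀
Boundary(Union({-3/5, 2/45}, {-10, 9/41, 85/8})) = {-10, -3/5, 2/45, 9/41, 85/8}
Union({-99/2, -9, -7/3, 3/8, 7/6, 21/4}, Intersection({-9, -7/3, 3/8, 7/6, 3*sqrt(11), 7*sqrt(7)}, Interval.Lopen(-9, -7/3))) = {-99/2, -9, -7/3, 3/8, 7/6, 21/4}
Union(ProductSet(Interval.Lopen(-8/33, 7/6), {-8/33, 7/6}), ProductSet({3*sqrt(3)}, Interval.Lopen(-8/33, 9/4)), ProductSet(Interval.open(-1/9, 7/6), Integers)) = Union(ProductSet({3*sqrt(3)}, Interval.Lopen(-8/33, 9/4)), ProductSet(Interval.Lopen(-8/33, 7/6), {-8/33, 7/6}), ProductSet(Interval.open(-1/9, 7/6), Integers))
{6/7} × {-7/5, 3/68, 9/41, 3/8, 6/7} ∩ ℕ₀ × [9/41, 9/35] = ∅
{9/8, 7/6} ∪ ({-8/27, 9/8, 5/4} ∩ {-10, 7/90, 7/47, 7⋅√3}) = {9/8, 7/6}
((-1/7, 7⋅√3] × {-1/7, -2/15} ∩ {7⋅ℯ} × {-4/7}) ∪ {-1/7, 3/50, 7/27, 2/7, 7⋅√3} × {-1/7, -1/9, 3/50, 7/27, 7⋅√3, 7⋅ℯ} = {-1/7, 3/50, 7/27, 2/7, 7⋅√3} × {-1/7, -1/9, 3/50, 7/27, 7⋅√3, 7⋅ℯ}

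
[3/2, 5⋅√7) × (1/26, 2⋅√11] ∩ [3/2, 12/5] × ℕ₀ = [3/2, 12/5] × {1, 2, …, 6}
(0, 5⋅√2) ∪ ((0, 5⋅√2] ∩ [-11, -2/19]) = (0, 5⋅√2)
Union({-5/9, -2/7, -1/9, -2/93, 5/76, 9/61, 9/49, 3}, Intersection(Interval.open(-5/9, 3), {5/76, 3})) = {-5/9, -2/7, -1/9, -2/93, 5/76, 9/61, 9/49, 3}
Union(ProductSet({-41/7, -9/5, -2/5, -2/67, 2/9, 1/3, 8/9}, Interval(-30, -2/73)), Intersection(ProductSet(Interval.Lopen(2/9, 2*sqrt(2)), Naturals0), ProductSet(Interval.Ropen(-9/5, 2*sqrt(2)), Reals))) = Union(ProductSet({-41/7, -9/5, -2/5, -2/67, 2/9, 1/3, 8/9}, Interval(-30, -2/73)), ProductSet(Interval.open(2/9, 2*sqrt(2)), Naturals0))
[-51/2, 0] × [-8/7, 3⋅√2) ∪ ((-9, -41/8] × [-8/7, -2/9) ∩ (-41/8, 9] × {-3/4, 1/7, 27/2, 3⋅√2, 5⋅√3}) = [-51/2, 0] × [-8/7, 3⋅√2)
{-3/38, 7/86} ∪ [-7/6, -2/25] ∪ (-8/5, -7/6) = (-8/5, -2/25] ∪ {-3/38, 7/86}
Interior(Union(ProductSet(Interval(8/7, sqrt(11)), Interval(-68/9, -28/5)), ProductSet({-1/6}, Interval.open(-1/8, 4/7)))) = ProductSet(Interval.open(8/7, sqrt(11)), Interval.open(-68/9, -28/5))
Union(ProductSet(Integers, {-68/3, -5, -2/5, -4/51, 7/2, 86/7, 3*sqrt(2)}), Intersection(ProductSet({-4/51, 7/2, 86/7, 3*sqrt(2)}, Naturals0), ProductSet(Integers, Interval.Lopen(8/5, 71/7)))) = ProductSet(Integers, {-68/3, -5, -2/5, -4/51, 7/2, 86/7, 3*sqrt(2)})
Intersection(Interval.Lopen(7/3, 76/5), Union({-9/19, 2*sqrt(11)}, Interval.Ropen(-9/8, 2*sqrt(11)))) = Interval.Lopen(7/3, 2*sqrt(11))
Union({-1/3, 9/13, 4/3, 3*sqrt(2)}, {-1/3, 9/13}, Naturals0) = Union({-1/3, 9/13, 4/3, 3*sqrt(2)}, Naturals0)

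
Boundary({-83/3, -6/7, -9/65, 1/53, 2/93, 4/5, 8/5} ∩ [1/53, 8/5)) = {1/53, 2/93, 4/5}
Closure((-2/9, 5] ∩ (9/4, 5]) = [9/4, 5]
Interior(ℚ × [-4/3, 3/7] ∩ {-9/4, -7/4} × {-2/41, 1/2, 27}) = ∅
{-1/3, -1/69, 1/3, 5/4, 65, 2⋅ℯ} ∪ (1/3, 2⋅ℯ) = {-1/3, -1/69, 65} ∪ [1/3, 2⋅ℯ]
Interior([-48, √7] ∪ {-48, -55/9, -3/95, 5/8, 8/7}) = (-48, √7)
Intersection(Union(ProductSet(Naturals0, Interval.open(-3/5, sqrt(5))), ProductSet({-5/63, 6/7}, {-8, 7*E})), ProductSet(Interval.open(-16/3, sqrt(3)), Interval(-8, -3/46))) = Union(ProductSet({-5/63, 6/7}, {-8}), ProductSet(Range(0, 2, 1), Interval.Lopen(-3/5, -3/46)))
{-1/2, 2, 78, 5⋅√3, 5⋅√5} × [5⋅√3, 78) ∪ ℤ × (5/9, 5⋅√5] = (ℤ × (5/9, 5⋅√5]) ∪ ({-1/2, 2, 78, 5⋅√3, 5⋅√5} × [5⋅√3, 78))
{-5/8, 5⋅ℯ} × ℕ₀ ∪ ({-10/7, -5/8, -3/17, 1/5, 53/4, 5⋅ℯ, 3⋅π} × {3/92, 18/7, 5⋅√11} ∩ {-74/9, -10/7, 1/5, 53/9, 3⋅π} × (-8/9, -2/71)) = {-5/8, 5⋅ℯ} × ℕ₀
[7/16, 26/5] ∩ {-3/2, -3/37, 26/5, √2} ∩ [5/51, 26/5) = {√2}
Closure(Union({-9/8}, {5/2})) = {-9/8, 5/2}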